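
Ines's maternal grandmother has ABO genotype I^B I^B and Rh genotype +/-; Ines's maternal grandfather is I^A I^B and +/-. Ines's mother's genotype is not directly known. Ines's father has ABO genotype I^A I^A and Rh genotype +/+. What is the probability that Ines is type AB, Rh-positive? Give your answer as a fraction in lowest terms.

3/4

Ines's mother's ABO genotype from I^B I^B × I^A I^B: 1/2 I^A I^B, 1/2 I^B I^B.
Crossing each possibility with the father I^A I^A and summing P(type AB): 1/2·1/2 + 1/2·1 = 3/4.
Similarly for Rh via the mother's Rh distribution: P(Rh+) = 1.
Independent loci: 3/4 × 1 = 3/4.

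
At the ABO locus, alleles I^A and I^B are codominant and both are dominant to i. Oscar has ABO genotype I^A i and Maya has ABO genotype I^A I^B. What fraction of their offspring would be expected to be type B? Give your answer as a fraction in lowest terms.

1/4

ABO cross I^A i × I^A I^B → offspring phenotypes: 1/2 A, 1/4 B, 1/4 AB.
So P(type B) = 1/4.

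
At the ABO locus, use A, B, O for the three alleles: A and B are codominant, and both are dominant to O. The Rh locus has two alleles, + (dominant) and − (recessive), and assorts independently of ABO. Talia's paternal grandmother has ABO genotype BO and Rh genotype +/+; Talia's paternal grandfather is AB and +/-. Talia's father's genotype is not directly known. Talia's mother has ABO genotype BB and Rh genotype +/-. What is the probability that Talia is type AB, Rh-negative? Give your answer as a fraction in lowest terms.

1/32

Talia's father's ABO genotype from BO × AB: 1/4 AB, 1/4 AO, 1/4 BB, 1/4 BO.
Crossing each possibility with the mother BB and summing P(type AB): 1/4·1/2 + 1/4·1/2 + 1/4·0 + 1/4·0 = 1/4.
Similarly for Rh via the father's Rh distribution: P(Rh-) = 1/8.
Independent loci: 1/4 × 1/8 = 1/32.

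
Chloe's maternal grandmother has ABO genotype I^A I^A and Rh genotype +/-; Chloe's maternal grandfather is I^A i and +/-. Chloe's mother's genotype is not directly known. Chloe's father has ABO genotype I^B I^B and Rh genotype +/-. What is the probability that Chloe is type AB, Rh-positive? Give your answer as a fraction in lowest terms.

Chloe's mother's ABO genotype from I^A I^A × I^A i: 1/2 I^A I^A, 1/2 I^A i.
Crossing each possibility with the father I^B I^B and summing P(type AB): 1/2·1 + 1/2·1/2 = 3/4.
Similarly for Rh via the mother's Rh distribution: P(Rh+) = 3/4.
Independent loci: 3/4 × 3/4 = 9/16.

9/16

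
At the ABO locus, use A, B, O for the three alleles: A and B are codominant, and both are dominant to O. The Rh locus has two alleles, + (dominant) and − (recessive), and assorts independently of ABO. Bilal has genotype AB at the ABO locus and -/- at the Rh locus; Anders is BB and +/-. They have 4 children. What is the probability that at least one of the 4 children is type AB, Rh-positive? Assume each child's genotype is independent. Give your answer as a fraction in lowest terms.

ABO cross AB × BB → 1/2 B, 1/2 AB.
Rh cross -/- × +/- → 1/2 Rh+, 1/2 Rh-; so P(type AB, Rh-positive) = 1/2 × 1/2 = 1/4 per child.
P(none) = (3/4)^4 = 81/256; P(at least one) = 1 − 81/256 = 175/256.

175/256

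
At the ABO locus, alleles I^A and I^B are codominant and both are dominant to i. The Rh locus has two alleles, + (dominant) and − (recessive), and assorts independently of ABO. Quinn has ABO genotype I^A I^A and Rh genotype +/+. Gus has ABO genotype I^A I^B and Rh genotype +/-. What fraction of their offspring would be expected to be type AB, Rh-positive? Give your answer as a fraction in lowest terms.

1/2

ABO cross I^A I^A × I^A I^B → offspring phenotypes: 1/2 A, 1/2 AB.
Rh cross +/+ × +/- → 1 Rh+.
Independent loci: P(type AB, Rh-positive) = 1/2 × 1 = 1/2.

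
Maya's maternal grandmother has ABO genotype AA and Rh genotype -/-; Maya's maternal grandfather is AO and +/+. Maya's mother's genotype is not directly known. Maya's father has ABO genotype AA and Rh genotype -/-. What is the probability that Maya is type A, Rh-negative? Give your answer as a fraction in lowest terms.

1/2

Maya's mother's ABO genotype from AA × AO: 1/2 AA, 1/2 AO.
Crossing each possibility with the father AA and summing P(type A): 1/2·1 + 1/2·1 = 1.
Similarly for Rh via the mother's Rh distribution: P(Rh-) = 1/2.
Independent loci: 1 × 1/2 = 1/2.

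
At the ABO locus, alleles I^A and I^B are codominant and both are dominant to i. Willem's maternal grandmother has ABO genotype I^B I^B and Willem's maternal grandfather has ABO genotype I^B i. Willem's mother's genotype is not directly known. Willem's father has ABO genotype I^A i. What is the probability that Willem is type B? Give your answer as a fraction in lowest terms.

3/8

Willem's mother's ABO genotype from I^B I^B × I^B i: 1/2 I^B I^B, 1/2 I^B i.
Crossing each possibility with the father I^A i and summing P(type B): 1/2·1/2 + 1/2·1/4 = 3/8.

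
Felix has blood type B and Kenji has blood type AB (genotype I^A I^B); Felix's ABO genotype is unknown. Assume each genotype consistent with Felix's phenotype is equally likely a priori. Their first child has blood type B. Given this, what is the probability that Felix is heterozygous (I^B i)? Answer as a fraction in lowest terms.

Possible genotypes: Felix ∈ {I^B I^B, I^B i}; Kenji ∈ {I^A I^B}.
Weight each parental genotype pair by prior × P(type-B child):
  I^B I^B × I^A I^B: posterior weight 1/2.
  I^B i × I^A I^B: posterior weight 1/2.
Sum the posterior weight over pairs where Felix is I^B i: 1/2.

1/2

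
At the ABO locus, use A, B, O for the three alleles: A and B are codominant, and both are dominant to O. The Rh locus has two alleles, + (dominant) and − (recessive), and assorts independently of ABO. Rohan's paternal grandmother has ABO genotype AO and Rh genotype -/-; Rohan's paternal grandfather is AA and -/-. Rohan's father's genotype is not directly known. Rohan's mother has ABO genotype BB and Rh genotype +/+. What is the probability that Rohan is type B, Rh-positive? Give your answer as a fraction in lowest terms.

1/4

Rohan's father's ABO genotype from AO × AA: 1/2 AA, 1/2 AO.
Crossing each possibility with the mother BB and summing P(type B): 1/2·0 + 1/2·1/2 = 1/4.
Similarly for Rh via the father's Rh distribution: P(Rh+) = 1.
Independent loci: 1/4 × 1 = 1/4.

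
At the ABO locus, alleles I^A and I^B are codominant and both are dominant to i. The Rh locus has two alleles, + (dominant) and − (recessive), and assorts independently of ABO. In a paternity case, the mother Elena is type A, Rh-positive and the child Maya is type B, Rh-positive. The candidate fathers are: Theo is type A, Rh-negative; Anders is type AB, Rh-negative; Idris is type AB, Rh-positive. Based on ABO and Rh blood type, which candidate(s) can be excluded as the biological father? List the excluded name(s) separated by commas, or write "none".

Theo

A candidate is excluded only if no genotype consistent with his phenotype could produce a type B, Rh-positive child with a type A, Rh-positive mother.
Theo (type A, Rh-): no genotype consistent with that phenotype can produce a type-B Rh+ child with a type-A mother.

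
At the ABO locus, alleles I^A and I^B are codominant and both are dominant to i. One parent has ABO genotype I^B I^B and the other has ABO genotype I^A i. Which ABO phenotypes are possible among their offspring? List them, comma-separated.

B, AB

Gametes from I^B I^B × I^A i give offspring ABO genotypes I^A I^B, I^B i, i.e. phenotypes B, AB.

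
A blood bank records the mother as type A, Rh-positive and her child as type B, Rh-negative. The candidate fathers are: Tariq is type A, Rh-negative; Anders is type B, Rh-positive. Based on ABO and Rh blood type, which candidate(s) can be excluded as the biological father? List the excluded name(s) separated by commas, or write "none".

A candidate is excluded only if no genotype consistent with his phenotype could produce a type B, Rh-negative child with a type A, Rh-positive mother.
Tariq (type A, Rh-): no genotype consistent with that phenotype can produce a type-B Rh- child with a type-A mother.

Tariq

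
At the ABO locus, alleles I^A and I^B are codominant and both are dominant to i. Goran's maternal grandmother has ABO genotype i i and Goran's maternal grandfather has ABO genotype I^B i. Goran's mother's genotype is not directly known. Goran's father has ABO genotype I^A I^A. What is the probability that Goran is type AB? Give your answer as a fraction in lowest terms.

Goran's mother's ABO genotype from i i × I^B i: 1/2 I^B i, 1/2 i i.
Crossing each possibility with the father I^A I^A and summing P(type AB): 1/2·1/2 + 1/2·0 = 1/4.

1/4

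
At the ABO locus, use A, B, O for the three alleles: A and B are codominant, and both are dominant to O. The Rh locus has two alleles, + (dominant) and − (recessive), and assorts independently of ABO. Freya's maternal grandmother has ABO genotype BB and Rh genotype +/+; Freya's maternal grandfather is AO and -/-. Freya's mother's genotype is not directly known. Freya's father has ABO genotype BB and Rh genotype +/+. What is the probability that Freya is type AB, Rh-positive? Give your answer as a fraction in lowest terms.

Freya's mother's ABO genotype from BB × AO: 1/2 AB, 1/2 BO.
Crossing each possibility with the father BB and summing P(type AB): 1/2·1/2 + 1/2·0 = 1/4.
Similarly for Rh via the mother's Rh distribution: P(Rh+) = 1.
Independent loci: 1/4 × 1 = 1/4.

1/4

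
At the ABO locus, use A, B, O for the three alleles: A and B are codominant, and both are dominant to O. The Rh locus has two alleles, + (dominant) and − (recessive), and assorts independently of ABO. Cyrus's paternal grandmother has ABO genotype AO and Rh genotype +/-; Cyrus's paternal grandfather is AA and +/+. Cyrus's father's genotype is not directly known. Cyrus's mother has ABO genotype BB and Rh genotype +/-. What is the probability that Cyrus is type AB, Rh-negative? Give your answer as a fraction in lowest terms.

3/32

Cyrus's father's ABO genotype from AO × AA: 1/2 AA, 1/2 AO.
Crossing each possibility with the mother BB and summing P(type AB): 1/2·1 + 1/2·1/2 = 3/4.
Similarly for Rh via the father's Rh distribution: P(Rh-) = 1/8.
Independent loci: 3/4 × 1/8 = 3/32.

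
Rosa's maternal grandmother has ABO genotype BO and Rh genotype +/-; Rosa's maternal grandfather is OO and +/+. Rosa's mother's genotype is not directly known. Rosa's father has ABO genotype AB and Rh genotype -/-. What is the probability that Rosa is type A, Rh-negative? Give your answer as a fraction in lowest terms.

3/32

Rosa's mother's ABO genotype from BO × OO: 1/2 BO, 1/2 OO.
Crossing each possibility with the father AB and summing P(type A): 1/2·1/4 + 1/2·1/2 = 3/8.
Similarly for Rh via the mother's Rh distribution: P(Rh-) = 1/4.
Independent loci: 3/8 × 1/4 = 3/32.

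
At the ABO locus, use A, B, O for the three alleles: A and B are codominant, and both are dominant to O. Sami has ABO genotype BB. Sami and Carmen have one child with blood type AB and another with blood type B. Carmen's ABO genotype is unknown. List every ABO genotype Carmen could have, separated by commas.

For each candidate genotype of Carmen, check whether crossing it with BB can produce every observed child phenotype.
  AA → possible child types {AB} ✗
  AB → possible child types {B, AB} ✓
  AO → possible child types {B, AB} ✓
  BB → possible child types {B} ✗
  BO → possible child types {B} ✗
  OO → possible child types {B} ✗

AB, AO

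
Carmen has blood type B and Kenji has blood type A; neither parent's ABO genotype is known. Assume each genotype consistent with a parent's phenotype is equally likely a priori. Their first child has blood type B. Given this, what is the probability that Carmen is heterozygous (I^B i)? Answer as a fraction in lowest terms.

1/3

Possible genotypes: Carmen ∈ {I^B I^B, I^B i}; Kenji ∈ {I^A I^A, I^A i}.
Weight each parental genotype pair by prior × P(type-B child):
  I^B I^B × I^A i: posterior weight 2/3.
  I^B i × I^A i: posterior weight 1/3.
Sum the posterior weight over pairs where Carmen is I^B i: 1/3.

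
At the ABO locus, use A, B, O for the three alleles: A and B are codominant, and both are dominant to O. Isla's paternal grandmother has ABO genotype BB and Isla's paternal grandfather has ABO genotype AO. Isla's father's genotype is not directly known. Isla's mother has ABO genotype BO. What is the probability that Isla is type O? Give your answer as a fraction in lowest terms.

1/8

Isla's father's ABO genotype from BB × AO: 1/2 AB, 1/2 BO.
Crossing each possibility with the mother BO and summing P(type O): 1/2·0 + 1/2·1/4 = 1/8.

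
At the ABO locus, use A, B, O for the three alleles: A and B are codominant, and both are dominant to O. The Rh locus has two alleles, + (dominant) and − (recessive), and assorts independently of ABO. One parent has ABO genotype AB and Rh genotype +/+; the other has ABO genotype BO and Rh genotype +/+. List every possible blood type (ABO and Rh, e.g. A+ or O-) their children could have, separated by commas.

A+, B+, AB+

Gametes from AB × BO give offspring ABO genotypes AB, AO, BB, BO, i.e. phenotypes A, B, AB.
Rh cross +/+ × +/+ → phenotypes Rh+.
Combining independently: A+, B+, AB+.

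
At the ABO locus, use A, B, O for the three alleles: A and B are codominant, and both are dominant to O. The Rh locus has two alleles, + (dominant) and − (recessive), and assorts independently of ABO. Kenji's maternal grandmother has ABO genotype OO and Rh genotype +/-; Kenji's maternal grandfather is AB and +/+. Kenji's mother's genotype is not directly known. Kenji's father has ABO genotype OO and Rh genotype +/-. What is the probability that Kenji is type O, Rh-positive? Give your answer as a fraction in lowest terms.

7/16

Kenji's mother's ABO genotype from OO × AB: 1/2 AO, 1/2 BO.
Crossing each possibility with the father OO and summing P(type O): 1/2·1/2 + 1/2·1/2 = 1/2.
Similarly for Rh via the mother's Rh distribution: P(Rh+) = 7/8.
Independent loci: 1/2 × 7/8 = 7/16.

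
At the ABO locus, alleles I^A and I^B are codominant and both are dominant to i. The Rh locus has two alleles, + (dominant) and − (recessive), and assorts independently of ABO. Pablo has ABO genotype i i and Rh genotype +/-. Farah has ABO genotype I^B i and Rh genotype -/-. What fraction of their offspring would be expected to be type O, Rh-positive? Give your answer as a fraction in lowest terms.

1/4

ABO cross i i × I^B i → offspring phenotypes: 1/2 O, 1/2 B.
Rh cross +/- × -/- → 1/2 Rh+, 1/2 Rh-.
Independent loci: P(type O, Rh-positive) = 1/2 × 1/2 = 1/4.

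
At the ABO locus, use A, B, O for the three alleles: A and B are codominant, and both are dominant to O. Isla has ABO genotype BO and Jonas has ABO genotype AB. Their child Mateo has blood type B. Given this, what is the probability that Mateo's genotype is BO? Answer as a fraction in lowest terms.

1/2

Cross BO × AB → 1/4 AB, 1/4 AO, 1/4 BB, 1/4 BO.
Type-B genotypes among offspring: BB (1/4), BO (1/4); total 1/2.
P(BO | type B) = (1/4) / (1/2) = 1/2.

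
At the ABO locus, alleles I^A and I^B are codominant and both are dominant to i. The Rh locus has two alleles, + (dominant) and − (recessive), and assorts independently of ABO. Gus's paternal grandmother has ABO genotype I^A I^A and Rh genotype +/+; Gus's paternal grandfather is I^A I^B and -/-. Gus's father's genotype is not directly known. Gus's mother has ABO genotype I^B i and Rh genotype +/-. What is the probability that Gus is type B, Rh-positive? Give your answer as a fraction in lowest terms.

3/16

Gus's father's ABO genotype from I^A I^A × I^A I^B: 1/2 I^A I^A, 1/2 I^A I^B.
Crossing each possibility with the mother I^B i and summing P(type B): 1/2·0 + 1/2·1/2 = 1/4.
Similarly for Rh via the father's Rh distribution: P(Rh+) = 3/4.
Independent loci: 1/4 × 3/4 = 3/16.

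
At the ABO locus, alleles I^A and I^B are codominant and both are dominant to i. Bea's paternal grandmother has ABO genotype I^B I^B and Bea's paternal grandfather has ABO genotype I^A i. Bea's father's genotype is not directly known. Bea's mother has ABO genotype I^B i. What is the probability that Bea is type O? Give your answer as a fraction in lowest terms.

Bea's father's ABO genotype from I^B I^B × I^A i: 1/2 I^A I^B, 1/2 I^B i.
Crossing each possibility with the mother I^B i and summing P(type O): 1/2·0 + 1/2·1/4 = 1/8.

1/8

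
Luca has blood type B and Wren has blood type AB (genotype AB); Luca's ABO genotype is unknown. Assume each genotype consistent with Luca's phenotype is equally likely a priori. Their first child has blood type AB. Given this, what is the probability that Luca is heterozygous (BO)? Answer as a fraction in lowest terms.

1/3

Possible genotypes: Luca ∈ {BB, BO}; Wren ∈ {AB}.
Weight each parental genotype pair by prior × P(type-AB child):
  BB × AB: posterior weight 2/3.
  BO × AB: posterior weight 1/3.
Sum the posterior weight over pairs where Luca is BO: 1/3.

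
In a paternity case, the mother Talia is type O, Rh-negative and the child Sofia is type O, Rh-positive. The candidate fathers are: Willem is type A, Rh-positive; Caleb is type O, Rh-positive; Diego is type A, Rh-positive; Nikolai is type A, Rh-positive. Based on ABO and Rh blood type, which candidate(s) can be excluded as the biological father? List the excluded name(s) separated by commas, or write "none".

A candidate is excluded only if no genotype consistent with his phenotype could produce a type O, Rh-positive child with a type O, Rh-negative mother.
Every candidate has at least one consistent genotype combination, so none can be excluded.

none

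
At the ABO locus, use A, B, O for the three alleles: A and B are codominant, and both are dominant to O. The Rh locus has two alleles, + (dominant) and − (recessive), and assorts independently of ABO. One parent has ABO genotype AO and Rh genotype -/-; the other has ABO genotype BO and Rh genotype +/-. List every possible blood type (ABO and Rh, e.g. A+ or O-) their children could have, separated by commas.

Gametes from AO × BO give offspring ABO genotypes AB, AO, BO, OO, i.e. phenotypes O, A, B, AB.
Rh cross -/- × +/- → phenotypes Rh+, Rh-.
Combining independently: O+, O-, A+, A-, B+, B-, AB+, AB-.

O+, O-, A+, A-, B+, B-, AB+, AB-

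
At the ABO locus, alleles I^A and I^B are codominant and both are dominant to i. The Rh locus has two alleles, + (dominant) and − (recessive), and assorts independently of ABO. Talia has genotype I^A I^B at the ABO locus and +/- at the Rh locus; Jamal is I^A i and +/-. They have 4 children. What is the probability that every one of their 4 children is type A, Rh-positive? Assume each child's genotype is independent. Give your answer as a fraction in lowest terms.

81/4096

ABO cross I^A I^B × I^A i → 1/2 A, 1/4 B, 1/4 AB.
Rh cross +/- × +/- → 3/4 Rh+, 1/4 Rh-; so P(type A, Rh-positive) = 1/2 × 3/4 = 3/8 per child.
All 4 independent: (3/8)^4 = 81/4096.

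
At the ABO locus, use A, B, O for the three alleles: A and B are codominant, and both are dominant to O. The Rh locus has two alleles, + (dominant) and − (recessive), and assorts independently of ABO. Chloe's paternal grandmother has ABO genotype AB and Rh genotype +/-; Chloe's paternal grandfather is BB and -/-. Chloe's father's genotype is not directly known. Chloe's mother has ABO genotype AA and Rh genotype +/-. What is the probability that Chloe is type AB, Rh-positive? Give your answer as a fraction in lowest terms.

15/32

Chloe's father's ABO genotype from AB × BB: 1/2 AB, 1/2 BB.
Crossing each possibility with the mother AA and summing P(type AB): 1/2·1/2 + 1/2·1 = 3/4.
Similarly for Rh via the father's Rh distribution: P(Rh+) = 5/8.
Independent loci: 3/4 × 5/8 = 15/32.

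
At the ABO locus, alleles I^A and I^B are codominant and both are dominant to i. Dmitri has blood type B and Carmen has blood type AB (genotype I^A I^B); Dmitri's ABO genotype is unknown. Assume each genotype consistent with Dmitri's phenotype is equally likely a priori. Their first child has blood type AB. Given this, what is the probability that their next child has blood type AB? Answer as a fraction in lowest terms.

5/12

Possible genotypes: Dmitri ∈ {I^B I^B, I^B i}; Carmen ∈ {I^A I^B}.
Weight each parental genotype pair by prior × P(type-AB child):
  I^B I^B × I^A I^B: posterior weight 2/3; P(next child type AB) = 1/2.
  I^B i × I^A I^B: posterior weight 1/3; P(next child type AB) = 1/4.
Weighted sum = 5/12.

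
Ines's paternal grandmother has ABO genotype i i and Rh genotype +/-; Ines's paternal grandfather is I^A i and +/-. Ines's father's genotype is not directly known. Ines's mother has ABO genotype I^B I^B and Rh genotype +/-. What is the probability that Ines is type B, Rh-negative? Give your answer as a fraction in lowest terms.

3/16

Ines's father's ABO genotype from i i × I^A i: 1/2 I^A i, 1/2 i i.
Crossing each possibility with the mother I^B I^B and summing P(type B): 1/2·1/2 + 1/2·1 = 3/4.
Similarly for Rh via the father's Rh distribution: P(Rh-) = 1/4.
Independent loci: 3/4 × 1/4 = 3/16.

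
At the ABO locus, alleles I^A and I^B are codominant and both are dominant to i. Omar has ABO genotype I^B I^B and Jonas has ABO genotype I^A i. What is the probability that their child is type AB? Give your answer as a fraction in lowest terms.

1/2

ABO cross I^B I^B × I^A i → offspring phenotypes: 1/2 B, 1/2 AB.
So P(type AB) = 1/2.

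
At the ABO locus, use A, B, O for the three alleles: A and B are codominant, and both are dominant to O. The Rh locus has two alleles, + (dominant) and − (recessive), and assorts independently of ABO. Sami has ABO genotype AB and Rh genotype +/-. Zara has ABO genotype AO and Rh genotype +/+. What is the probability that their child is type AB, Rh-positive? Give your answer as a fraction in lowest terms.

ABO cross AB × AO → offspring phenotypes: 1/2 A, 1/4 B, 1/4 AB.
Rh cross +/- × +/+ → 1 Rh+.
Independent loci: P(type AB, Rh-positive) = 1/4 × 1 = 1/4.

1/4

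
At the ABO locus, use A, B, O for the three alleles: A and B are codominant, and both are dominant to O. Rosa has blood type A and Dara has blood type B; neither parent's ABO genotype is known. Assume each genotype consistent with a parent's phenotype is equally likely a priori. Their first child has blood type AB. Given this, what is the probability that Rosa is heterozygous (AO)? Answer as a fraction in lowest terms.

1/3

Possible genotypes: Rosa ∈ {AA, AO}; Dara ∈ {BB, BO}.
Weight each parental genotype pair by prior × P(type-AB child):
  AA × BB: posterior weight 4/9.
  AA × BO: posterior weight 2/9.
  AO × BB: posterior weight 2/9.
  AO × BO: posterior weight 1/9.
Sum the posterior weight over pairs where Rosa is AO: 1/3.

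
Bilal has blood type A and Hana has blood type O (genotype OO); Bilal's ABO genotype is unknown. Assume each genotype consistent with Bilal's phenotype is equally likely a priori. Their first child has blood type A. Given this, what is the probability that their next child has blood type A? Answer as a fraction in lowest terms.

5/6

Possible genotypes: Bilal ∈ {AA, AO}; Hana ∈ {OO}.
Weight each parental genotype pair by prior × P(type-A child):
  AA × OO: posterior weight 2/3; P(next child type A) = 1.
  AO × OO: posterior weight 1/3; P(next child type A) = 1/2.
Weighted sum = 5/6.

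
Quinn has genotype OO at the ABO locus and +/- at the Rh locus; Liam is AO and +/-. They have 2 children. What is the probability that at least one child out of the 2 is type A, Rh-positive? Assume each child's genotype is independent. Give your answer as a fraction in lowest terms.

ABO cross OO × AO → 1/2 O, 1/2 A.
Rh cross +/- × +/- → 3/4 Rh+, 1/4 Rh-; so P(type A, Rh-positive) = 1/2 × 3/4 = 3/8 per child.
P(none) = (5/8)^2 = 25/64; P(at least one) = 1 − 25/64 = 39/64.

39/64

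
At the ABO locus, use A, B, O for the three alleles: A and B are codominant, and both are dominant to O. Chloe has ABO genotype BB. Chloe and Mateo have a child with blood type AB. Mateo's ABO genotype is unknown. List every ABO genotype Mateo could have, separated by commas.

For each candidate genotype of Mateo, check whether crossing it with BB can produce every observed child phenotype.
  AA → possible child types {AB} ✓
  AB → possible child types {B, AB} ✓
  AO → possible child types {B, AB} ✓
  BB → possible child types {B} ✗
  BO → possible child types {B} ✗
  OO → possible child types {B} ✗

AA, AB, AO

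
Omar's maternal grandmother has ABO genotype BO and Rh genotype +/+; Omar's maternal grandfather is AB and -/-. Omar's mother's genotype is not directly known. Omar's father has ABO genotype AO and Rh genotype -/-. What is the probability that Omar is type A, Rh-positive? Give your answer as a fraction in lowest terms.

3/16

Omar's mother's ABO genotype from BO × AB: 1/4 AB, 1/4 AO, 1/4 BB, 1/4 BO.
Crossing each possibility with the father AO and summing P(type A): 1/4·1/2 + 1/4·3/4 + 1/4·0 + 1/4·1/4 = 3/8.
Similarly for Rh via the mother's Rh distribution: P(Rh+) = 1/2.
Independent loci: 3/8 × 1/2 = 3/16.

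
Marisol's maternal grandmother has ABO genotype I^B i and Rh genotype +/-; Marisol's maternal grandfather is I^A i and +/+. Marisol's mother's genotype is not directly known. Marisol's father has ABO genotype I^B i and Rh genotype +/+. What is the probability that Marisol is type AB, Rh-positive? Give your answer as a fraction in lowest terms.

Marisol's mother's ABO genotype from I^B i × I^A i: 1/4 I^A I^B, 1/4 I^A i, 1/4 I^B i, 1/4 i i.
Crossing each possibility with the father I^B i and summing P(type AB): 1/4·1/4 + 1/4·1/4 + 1/4·0 + 1/4·0 = 1/8.
Similarly for Rh via the mother's Rh distribution: P(Rh+) = 1.
Independent loci: 1/8 × 1 = 1/8.

1/8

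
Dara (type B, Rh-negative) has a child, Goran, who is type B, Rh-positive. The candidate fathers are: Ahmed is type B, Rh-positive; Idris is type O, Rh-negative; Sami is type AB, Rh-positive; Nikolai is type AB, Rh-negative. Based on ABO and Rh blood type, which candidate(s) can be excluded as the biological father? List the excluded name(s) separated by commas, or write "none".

Idris, Nikolai

A candidate is excluded only if no genotype consistent with his phenotype could produce a type B, Rh-positive child with a type B, Rh-negative mother.
Idris (type O, Rh-): no genotype consistent with that phenotype can produce a type-B Rh+ child with a type-B mother.
Nikolai (type AB, Rh-): no genotype consistent with that phenotype can produce a type-B Rh+ child with a type-B mother.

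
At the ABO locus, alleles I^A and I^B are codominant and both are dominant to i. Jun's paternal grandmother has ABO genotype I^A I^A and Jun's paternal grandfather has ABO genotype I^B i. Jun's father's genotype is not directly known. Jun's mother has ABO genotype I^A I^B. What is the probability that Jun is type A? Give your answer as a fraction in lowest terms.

Jun's father's ABO genotype from I^A I^A × I^B i: 1/2 I^A I^B, 1/2 I^A i.
Crossing each possibility with the mother I^A I^B and summing P(type A): 1/2·1/4 + 1/2·1/2 = 3/8.

3/8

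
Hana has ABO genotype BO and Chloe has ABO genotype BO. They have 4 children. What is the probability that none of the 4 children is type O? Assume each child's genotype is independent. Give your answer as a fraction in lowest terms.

ABO cross BO × BO → 1/4 O, 3/4 B.
So P(type O) = 1/4 per child.
P(not type O) = 3/4 for one child; (3/4)^4 = 81/256.

81/256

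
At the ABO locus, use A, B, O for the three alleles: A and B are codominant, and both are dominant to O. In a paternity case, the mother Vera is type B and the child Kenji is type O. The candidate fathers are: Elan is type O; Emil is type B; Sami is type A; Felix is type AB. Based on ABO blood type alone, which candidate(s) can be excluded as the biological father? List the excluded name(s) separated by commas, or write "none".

A candidate is excluded only if no genotype consistent with his phenotype could produce a type O child with a type B mother.
Felix (type AB): no genotype consistent with that phenotype can produce a type-O child with a type-B mother.

Felix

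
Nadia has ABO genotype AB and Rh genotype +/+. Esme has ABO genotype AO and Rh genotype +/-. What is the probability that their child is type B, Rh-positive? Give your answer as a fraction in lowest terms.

ABO cross AB × AO → offspring phenotypes: 1/2 A, 1/4 B, 1/4 AB.
Rh cross +/+ × +/- → 1 Rh+.
Independent loci: P(type B, Rh-positive) = 1/4 × 1 = 1/4.

1/4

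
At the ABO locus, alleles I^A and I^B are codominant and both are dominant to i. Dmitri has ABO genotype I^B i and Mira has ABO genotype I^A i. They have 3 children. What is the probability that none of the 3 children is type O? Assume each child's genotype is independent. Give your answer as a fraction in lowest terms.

27/64

ABO cross I^B i × I^A i → 1/4 O, 1/4 A, 1/4 B, 1/4 AB.
So P(type O) = 1/4 per child.
P(not type O) = 3/4 for one child; (3/4)^3 = 27/64.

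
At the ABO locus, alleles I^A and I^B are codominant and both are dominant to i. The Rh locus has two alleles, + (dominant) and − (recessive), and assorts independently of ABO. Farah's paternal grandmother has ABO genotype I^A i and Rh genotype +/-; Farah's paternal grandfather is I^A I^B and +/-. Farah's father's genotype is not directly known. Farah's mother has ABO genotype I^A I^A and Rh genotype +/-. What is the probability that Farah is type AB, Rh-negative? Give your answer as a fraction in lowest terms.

Farah's father's ABO genotype from I^A i × I^A I^B: 1/4 I^A I^A, 1/4 I^A I^B, 1/4 I^A i, 1/4 I^B i.
Crossing each possibility with the mother I^A I^A and summing P(type AB): 1/4·0 + 1/4·1/2 + 1/4·0 + 1/4·1/2 = 1/4.
Similarly for Rh via the father's Rh distribution: P(Rh-) = 1/4.
Independent loci: 1/4 × 1/4 = 1/16.

1/16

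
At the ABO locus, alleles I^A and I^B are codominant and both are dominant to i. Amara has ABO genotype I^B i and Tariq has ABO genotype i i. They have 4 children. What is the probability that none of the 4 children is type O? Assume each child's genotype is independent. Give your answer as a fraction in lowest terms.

ABO cross I^B i × i i → 1/2 O, 1/2 B.
So P(type O) = 1/2 per child.
P(not type O) = 1/2 for one child; (1/2)^4 = 1/16.

1/16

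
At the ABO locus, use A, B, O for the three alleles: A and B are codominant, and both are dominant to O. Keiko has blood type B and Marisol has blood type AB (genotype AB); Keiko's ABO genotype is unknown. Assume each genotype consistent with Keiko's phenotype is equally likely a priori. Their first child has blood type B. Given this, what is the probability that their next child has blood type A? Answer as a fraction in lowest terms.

1/8

Possible genotypes: Keiko ∈ {BB, BO}; Marisol ∈ {AB}.
Weight each parental genotype pair by prior × P(type-B child):
  BB × AB: posterior weight 1/2; P(next child type A) = 0.
  BO × AB: posterior weight 1/2; P(next child type A) = 1/4.
Weighted sum = 1/8.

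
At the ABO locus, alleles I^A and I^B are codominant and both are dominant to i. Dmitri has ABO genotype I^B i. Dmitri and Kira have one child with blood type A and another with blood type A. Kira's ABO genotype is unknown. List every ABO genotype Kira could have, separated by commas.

I^A I^A, I^A I^B, I^A i

For each candidate genotype of Kira, check whether crossing it with I^B i can produce every observed child phenotype.
  I^A I^A → possible child types {A, AB} ✓
  I^A I^B → possible child types {A, B, AB} ✓
  I^A i → possible child types {O, A, B, AB} ✓
  I^B I^B → possible child types {B} ✗
  I^B i → possible child types {O, B} ✗
  i i → possible child types {O, B} ✗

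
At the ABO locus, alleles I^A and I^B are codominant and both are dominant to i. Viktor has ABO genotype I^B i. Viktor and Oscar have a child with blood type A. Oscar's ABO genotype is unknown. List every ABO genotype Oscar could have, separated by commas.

For each candidate genotype of Oscar, check whether crossing it with I^B i can produce every observed child phenotype.
  I^A I^A → possible child types {A, AB} ✓
  I^A I^B → possible child types {A, B, AB} ✓
  I^A i → possible child types {O, A, B, AB} ✓
  I^B I^B → possible child types {B} ✗
  I^B i → possible child types {O, B} ✗
  i i → possible child types {O, B} ✗

I^A I^A, I^A I^B, I^A i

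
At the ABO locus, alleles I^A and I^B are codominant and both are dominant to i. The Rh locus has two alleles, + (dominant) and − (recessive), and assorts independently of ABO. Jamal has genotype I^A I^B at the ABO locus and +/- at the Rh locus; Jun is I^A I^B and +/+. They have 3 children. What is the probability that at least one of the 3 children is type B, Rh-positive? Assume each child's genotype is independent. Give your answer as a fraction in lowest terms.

ABO cross I^A I^B × I^A I^B → 1/4 A, 1/4 B, 1/2 AB.
Rh cross +/- × +/+ → 1 Rh+; so P(type B, Rh-positive) = 1/4 × 1 = 1/4 per child.
P(none) = (3/4)^3 = 27/64; P(at least one) = 1 − 27/64 = 37/64.

37/64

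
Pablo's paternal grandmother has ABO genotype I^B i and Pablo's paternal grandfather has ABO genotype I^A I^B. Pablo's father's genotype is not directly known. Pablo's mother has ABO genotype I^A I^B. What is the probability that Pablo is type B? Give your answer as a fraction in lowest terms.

Pablo's father's ABO genotype from I^B i × I^A I^B: 1/4 I^A I^B, 1/4 I^A i, 1/4 I^B I^B, 1/4 I^B i.
Crossing each possibility with the mother I^A I^B and summing P(type B): 1/4·1/4 + 1/4·1/4 + 1/4·1/2 + 1/4·1/2 = 3/8.

3/8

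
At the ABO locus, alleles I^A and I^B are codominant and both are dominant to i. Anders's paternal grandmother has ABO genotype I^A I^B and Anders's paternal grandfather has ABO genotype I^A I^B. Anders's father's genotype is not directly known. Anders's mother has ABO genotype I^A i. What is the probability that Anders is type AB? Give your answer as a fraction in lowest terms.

Anders's father's ABO genotype from I^A I^B × I^A I^B: 1/4 I^A I^A, 1/2 I^A I^B, 1/4 I^B I^B.
Crossing each possibility with the mother I^A i and summing P(type AB): 1/4·0 + 1/2·1/4 + 1/4·1/2 = 1/4.

1/4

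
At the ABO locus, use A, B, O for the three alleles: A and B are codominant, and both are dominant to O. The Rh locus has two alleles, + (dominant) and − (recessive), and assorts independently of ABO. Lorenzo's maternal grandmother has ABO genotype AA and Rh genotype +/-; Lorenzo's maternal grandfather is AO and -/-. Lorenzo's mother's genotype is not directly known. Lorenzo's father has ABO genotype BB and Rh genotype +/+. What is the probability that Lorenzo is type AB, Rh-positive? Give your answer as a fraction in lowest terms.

Lorenzo's mother's ABO genotype from AA × AO: 1/2 AA, 1/2 AO.
Crossing each possibility with the father BB and summing P(type AB): 1/2·1 + 1/2·1/2 = 3/4.
Similarly for Rh via the mother's Rh distribution: P(Rh+) = 1.
Independent loci: 3/4 × 1 = 3/4.

3/4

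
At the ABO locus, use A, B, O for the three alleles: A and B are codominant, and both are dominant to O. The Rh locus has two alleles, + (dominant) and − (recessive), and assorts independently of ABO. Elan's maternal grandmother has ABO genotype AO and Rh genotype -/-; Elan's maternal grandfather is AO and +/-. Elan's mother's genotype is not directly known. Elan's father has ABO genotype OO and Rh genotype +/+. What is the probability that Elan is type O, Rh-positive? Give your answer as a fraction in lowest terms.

1/2

Elan's mother's ABO genotype from AO × AO: 1/4 AA, 1/2 AO, 1/4 OO.
Crossing each possibility with the father OO and summing P(type O): 1/4·0 + 1/2·1/2 + 1/4·1 = 1/2.
Similarly for Rh via the mother's Rh distribution: P(Rh+) = 1.
Independent loci: 1/2 × 1 = 1/2.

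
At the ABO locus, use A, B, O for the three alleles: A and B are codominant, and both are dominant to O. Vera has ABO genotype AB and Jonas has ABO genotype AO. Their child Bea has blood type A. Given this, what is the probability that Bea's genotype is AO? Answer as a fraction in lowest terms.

1/2

Cross AB × AO → 1/4 AA, 1/4 AB, 1/4 AO, 1/4 BO.
Type-A genotypes among offspring: AA (1/4), AO (1/4); total 1/2.
P(AO | type A) = (1/4) / (1/2) = 1/2.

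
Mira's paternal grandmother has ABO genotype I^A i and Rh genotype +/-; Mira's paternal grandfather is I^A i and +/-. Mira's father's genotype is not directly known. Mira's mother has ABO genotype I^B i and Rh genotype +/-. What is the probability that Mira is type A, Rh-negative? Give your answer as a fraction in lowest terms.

Mira's father's ABO genotype from I^A i × I^A i: 1/4 I^A I^A, 1/2 I^A i, 1/4 i i.
Crossing each possibility with the mother I^B i and summing P(type A): 1/4·1/2 + 1/2·1/4 + 1/4·0 = 1/4.
Similarly for Rh via the father's Rh distribution: P(Rh-) = 1/4.
Independent loci: 1/4 × 1/4 = 1/16.

1/16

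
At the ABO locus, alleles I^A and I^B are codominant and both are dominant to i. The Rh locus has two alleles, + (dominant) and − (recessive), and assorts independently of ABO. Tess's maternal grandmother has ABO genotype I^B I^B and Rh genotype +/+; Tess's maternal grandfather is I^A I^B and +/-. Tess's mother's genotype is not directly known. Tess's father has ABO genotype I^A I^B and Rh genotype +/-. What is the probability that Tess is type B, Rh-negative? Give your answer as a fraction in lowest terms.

Tess's mother's ABO genotype from I^B I^B × I^A I^B: 1/2 I^A I^B, 1/2 I^B I^B.
Crossing each possibility with the father I^A I^B and summing P(type B): 1/2·1/4 + 1/2·1/2 = 3/8.
Similarly for Rh via the mother's Rh distribution: P(Rh-) = 1/8.
Independent loci: 3/8 × 1/8 = 3/64.

3/64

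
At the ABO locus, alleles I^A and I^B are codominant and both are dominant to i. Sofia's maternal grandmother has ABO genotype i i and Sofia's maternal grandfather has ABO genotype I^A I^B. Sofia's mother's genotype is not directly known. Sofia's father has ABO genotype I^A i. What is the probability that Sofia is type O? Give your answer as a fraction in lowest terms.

Sofia's mother's ABO genotype from i i × I^A I^B: 1/2 I^A i, 1/2 I^B i.
Crossing each possibility with the father I^A i and summing P(type O): 1/2·1/4 + 1/2·1/4 = 1/4.

1/4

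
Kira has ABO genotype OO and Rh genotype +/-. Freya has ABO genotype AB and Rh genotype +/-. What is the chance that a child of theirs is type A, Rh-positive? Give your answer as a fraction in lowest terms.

ABO cross OO × AB → offspring phenotypes: 1/2 A, 1/2 B.
Rh cross +/- × +/- → 3/4 Rh+, 1/4 Rh-.
Independent loci: P(type A, Rh-positive) = 1/2 × 3/4 = 3/8.

3/8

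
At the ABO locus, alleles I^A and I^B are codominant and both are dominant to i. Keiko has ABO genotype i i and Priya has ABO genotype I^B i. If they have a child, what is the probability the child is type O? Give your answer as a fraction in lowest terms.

ABO cross i i × I^B i → offspring phenotypes: 1/2 O, 1/2 B.
So P(type O) = 1/2.

1/2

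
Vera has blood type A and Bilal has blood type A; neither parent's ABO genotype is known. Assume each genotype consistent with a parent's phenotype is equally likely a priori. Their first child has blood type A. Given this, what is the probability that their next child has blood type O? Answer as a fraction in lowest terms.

1/20

Possible genotypes: Vera ∈ {I^A I^A, I^A i}; Bilal ∈ {I^A I^A, I^A i}.
Weight each parental genotype pair by prior × P(type-A child):
  I^A I^A × I^A I^A: posterior weight 4/15; P(next child type O) = 0.
  I^A I^A × I^A i: posterior weight 4/15; P(next child type O) = 0.
  I^A i × I^A I^A: posterior weight 4/15; P(next child type O) = 0.
  I^A i × I^A i: posterior weight 1/5; P(next child type O) = 1/4.
Weighted sum = 1/20.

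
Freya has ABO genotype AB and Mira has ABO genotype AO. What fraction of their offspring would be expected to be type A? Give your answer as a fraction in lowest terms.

1/2

ABO cross AB × AO → offspring phenotypes: 1/2 A, 1/4 B, 1/4 AB.
So P(type A) = 1/2.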